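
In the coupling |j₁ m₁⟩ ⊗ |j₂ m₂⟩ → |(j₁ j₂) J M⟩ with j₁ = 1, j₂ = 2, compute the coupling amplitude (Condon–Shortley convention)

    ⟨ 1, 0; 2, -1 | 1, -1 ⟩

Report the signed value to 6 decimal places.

-0.547723

j₁+j₂−J=2  J+j₁−j₂=0  J−j₁+j₂=2  j₁+j₂+J+1=5
(j₁±m₁, j₂±m₂, J±M) = (1,1,1,3,0,2)
P² = 6/5
sum k=1..1:
  [1] −1/2 = -1/2
S = -1/2
C² = P²·S² = 3/10 ; C = -0.547723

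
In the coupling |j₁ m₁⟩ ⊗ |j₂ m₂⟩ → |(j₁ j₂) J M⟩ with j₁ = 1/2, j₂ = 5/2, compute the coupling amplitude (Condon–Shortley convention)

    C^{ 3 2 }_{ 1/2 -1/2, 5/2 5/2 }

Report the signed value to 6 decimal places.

j₁+j₂−J=0  J+j₁−j₂=1  J−j₁+j₂=5  j₁+j₂+J+1=7
(j₁±m₁, j₂±m₂, J±M) = (0,1,5,0,5,1)
P² = 2400
sum k=0..0:
  [0] +1/120 = 1/120
S = 1/120
C² = P²·S² = 1/6 ; C = +0.408248

+0.408248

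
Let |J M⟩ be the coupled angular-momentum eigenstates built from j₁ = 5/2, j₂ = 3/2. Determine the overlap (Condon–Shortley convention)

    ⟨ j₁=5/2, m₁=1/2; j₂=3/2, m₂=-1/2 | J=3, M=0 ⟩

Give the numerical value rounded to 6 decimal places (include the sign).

+√(1/5) ≈ +0.447214

triangle: 1!×4!×2!/8! = 48/40320
(j±m)!: 3!×2!×1!×2!×3!×3! = 864
prefactor² = (2J+1)×Δ×N² = 36/5
  k=0: +1/(0!×1!×2!×1!×2!×1!) = 1/4
  k=1: −1/(1!×0!×1!×0!×3!×2!) = -1/12
Σ = 1/6  ⇒  CG² = 36/5×1/6² = 1/5
CG = +√(1/5) = +0.447214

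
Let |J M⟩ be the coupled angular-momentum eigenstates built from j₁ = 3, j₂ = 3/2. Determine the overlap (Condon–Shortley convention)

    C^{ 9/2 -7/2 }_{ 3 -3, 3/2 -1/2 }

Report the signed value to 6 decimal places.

+0.577350  (= +√(1/3))

triangle: 0!×6!×3!/10! = 4320/3628800
(j±m)!: 0!×6!×1!×2!×1!×8! = 58060800
prefactor² = (2J+1)×Δ×N² = 691200
  k=0: +1/(0!×0!×6!×1!×0!×2!) = 1/1440
Σ = 1/1440  ⇒  CG² = 691200×1/1440² = 1/3
CG = +√(1/3) = +0.577350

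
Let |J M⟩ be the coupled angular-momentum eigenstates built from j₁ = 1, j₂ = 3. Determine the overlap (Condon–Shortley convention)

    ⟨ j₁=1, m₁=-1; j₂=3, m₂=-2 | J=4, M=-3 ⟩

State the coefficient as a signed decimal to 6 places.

triangle: 0!*2!*6!/9! = 1440/362880
(j±m)!: 0!*2!*1!*5!*1!*7! = 1209600
prefactor² = (2J+1)*Δ*N² = 43200
  k=0: +1/(0!*0!*2!*1!*0!*5!) = 1/240
Σ = 1/240  ⇒  CG² = 43200*1/240² = 3/4
CG = +√(3/4) = +0.866025

+√(3/4) ≈ +0.866025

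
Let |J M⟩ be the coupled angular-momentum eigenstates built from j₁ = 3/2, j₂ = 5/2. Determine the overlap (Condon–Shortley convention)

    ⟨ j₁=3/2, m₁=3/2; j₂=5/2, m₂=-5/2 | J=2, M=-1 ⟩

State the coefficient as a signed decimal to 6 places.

+0.597614

triangle: 2!*1!*3!/7! = 12/5040
(j±m)!: 3!*0!*0!*5!*1!*3! = 4320
prefactor² = (2J+1)*Δ*N² = 360/7
  k=0: +1/(0!*2!*0!*0!*1!*3!) = 1/12
Σ = 1/12  ⇒  CG² = 360/7*1/12² = 5/14
CG = +√(5/14) = +0.597614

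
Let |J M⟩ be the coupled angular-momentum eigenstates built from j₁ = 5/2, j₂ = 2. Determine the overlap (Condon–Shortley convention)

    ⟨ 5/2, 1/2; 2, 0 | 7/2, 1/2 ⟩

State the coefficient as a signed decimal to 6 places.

j₁+j₂−J=1  J+j₁−j₂=4  J−j₁+j₂=3  j₁+j₂+J+1=9
(j₁±m₁, j₂±m₂, J±M) = (3,2,2,2,4,3)
P² = 768/35
sum k=0..1:
  [0] +1/8 = 1/8
  [1] −1/12 = -1/12
S = 1/24
C² = P²·S² = 4/105 ; C = +0.195180

+√(4/105) ≈ +0.195180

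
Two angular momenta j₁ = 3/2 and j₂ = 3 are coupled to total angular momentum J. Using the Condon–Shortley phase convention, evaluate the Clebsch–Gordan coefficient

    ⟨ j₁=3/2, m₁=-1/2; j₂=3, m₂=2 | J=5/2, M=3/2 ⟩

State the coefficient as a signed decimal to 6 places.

+√(1/14) = +0.267261

triangle: 2!·1!·4!/8! = 48/40320
(j±m)!: 1!·2!·5!·1!·4!·1! = 5760
prefactor² = (2J+1)·Δ·N² = 288/7
  k=1: −1/(1!·1!·1!·4!·0!·0!) = -1/24
  k=2: +1/(2!·0!·0!·3!·1!·1!) = 1/12
Σ = 1/24  ⇒  CG² = 288/7·1/24² = 1/14
CG = +√(1/14) = +0.267261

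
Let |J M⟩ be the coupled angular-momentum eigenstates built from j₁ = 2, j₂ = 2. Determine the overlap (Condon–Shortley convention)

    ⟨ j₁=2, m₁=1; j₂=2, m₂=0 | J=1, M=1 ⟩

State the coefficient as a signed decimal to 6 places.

-0.547723  (= −√(3/10))

√[3·3!1!1!/6! · 3!1!2!2!2!0!] = √(6/5)
  +(−1)^1/∏(1,2,0,1,1,0)! = -1/2  (running -1/2)
⟨..|..⟩ = √(6/5)·(-1/2) = -0.547723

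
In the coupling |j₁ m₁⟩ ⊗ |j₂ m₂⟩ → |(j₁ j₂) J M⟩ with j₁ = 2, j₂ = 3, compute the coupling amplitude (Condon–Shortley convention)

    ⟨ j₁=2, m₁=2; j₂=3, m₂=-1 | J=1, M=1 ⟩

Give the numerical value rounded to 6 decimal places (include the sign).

j₁+j₂−J=4  J+j₁−j₂=0  J−j₁+j₂=2  j₁+j₂+J+1=7
(j₁±m₁, j₂±m₂, J±M) = (4,0,2,4,2,0)
P² = 2304/35
sum k=0..0:
  [0] +1/48 = 1/48
S = 1/48
C² = P²·S² = 1/35 ; C = +0.169031

+0.169031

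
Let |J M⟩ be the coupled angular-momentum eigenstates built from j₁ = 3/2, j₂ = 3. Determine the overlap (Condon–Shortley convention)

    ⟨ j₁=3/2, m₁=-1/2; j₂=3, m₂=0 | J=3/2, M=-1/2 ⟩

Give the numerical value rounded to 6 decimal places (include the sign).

√[4·3!0!3!/7! · 1!2!3!3!1!2!] = √(144/35)
  +(−1)^2/∏(2,1,0,1,0,2)! = 1/4  (running 1/4)
⟨..|..⟩ = √(144/35)·(1/4) = +0.507093

+0.507093  (= +√(9/35))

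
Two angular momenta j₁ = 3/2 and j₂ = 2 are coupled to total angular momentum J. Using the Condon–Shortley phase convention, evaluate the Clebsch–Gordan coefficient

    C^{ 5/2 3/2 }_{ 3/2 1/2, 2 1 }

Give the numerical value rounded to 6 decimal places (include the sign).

√[6·1!2!3!/7! · 2!1!3!1!4!1!] = √(144/35)
  +(−1)^0/∏(0,1,1,3,1,0)! = 1/6  (running 1/6)
  +(−1)^1/∏(1,0,0,2,2,1)! = -1/4  (running -1/12)
⟨..|..⟩ = √(144/35)·(-1/12) = -0.169031

-0.169031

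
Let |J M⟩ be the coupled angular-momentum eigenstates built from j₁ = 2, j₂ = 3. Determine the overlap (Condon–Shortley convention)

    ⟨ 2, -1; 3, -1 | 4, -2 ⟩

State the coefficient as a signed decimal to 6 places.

−√(1/28) ≈ -0.188982

j₁+j₂−J=1  J+j₁−j₂=3  J−j₁+j₂=5  j₁+j₂+J+1=10
(j₁±m₁, j₂±m₂, J±M) = (1,3,2,4,2,6)
P² = 5184/7
sum k=0..1:
  [0] +1/72 = 1/72
  [1] −1/48 = -1/48
S = -1/144
C² = P²·S² = 1/28 ; C = -0.188982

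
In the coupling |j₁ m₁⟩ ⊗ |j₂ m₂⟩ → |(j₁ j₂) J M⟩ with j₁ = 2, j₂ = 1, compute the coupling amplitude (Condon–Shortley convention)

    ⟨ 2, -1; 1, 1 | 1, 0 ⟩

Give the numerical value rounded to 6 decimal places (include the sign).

√[3·2!2!0!/5! · 1!3!2!0!1!1!] = √(6/5)
  +(−1)^2/∏(2,0,1,0,1,0)! = 1/2  (running 1/2)
⟨..|..⟩ = √(6/5)·(1/2) = +0.547723

+0.547723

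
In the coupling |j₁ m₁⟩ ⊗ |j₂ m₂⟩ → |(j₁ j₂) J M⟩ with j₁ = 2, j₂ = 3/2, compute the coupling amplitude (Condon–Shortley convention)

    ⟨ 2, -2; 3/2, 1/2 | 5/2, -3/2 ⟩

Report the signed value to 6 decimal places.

triangle: 1!·3!·2!/7! = 12/5040
(j±m)!: 0!·4!·2!·1!·1!·4! = 1152
prefactor² = (2J+1)·Δ·N² = 576/35
  k=1: −1/(1!·0!·3!·1!·0!·1!) = -1/6
Σ = -1/6  ⇒  CG² = 576/35·(-1/6)² = 16/35
CG = −√(16/35) = -0.676123

-0.676123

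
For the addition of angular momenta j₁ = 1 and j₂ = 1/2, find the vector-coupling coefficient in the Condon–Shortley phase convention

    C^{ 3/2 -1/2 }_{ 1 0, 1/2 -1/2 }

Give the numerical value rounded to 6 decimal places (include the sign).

+√(2/3) = +0.816497

triangle: 0!×2!×1!/4! = 2/24
(j±m)!: 1!×1!×0!×1!×1!×2! = 2
prefactor² = (2J+1)×Δ×N² = 2/3
  k=0: +1/(0!×0!×1!×0!×1!×1!) = 1
Σ = 1  ⇒  CG² = 2/3×1² = 2/3
CG = +√(2/3) = +0.816497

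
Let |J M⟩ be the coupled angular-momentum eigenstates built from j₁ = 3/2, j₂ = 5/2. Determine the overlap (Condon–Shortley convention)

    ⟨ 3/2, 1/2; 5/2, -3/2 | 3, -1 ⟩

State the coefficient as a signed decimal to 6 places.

triangle: 1!·2!·4!/8! = 48/40320
(j±m)!: 2!·1!·1!·4!·2!·4! = 2304
prefactor² = (2J+1)·Δ·N² = 96/5
  k=0: +1/(0!·1!·1!·1!·1!·3!) = 1/6
  k=1: −1/(1!·0!·0!·0!·2!·4!) = -1/48
Σ = 7/48  ⇒  CG² = 96/5·7/48² = 49/120
CG = +√(49/120) = +0.639010

+0.639010  (= +√(49/120))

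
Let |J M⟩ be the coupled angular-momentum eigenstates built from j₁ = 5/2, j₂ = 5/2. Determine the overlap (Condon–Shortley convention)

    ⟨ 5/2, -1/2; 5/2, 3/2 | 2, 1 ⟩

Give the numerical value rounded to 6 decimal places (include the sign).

√[5·3!2!2!/8! · 2!3!4!1!3!1!] = √(36/7)
  +(−1)^2/∏(2,1,1,2,1,0)! = 1/4  (running 1/4)
  +(−1)^3/∏(3,0,0,1,2,1)! = -1/12  (running 1/6)
⟨..|..⟩ = √(36/7)·(1/6) = +0.377964

+0.377964  (= +√(1/7))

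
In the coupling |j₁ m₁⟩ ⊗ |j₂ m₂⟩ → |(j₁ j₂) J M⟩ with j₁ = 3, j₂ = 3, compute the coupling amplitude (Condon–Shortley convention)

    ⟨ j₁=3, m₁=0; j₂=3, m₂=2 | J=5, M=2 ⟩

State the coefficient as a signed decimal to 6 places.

triangle: 1!·5!·5!/12! = 14400/479001600
(j±m)!: 3!·3!·5!·1!·7!·3! = 130636800
prefactor² = (2J+1)·Δ·N² = 43200
  k=0: +1/(0!·1!·3!·5!·2!·0!) = 1/1440
  k=1: −1/(1!·0!·2!·4!·3!·1!) = -1/288
Σ = -1/360  ⇒  CG² = 43200·(-1/360)² = 1/3
CG = −√(1/3) = -0.577350

-0.577350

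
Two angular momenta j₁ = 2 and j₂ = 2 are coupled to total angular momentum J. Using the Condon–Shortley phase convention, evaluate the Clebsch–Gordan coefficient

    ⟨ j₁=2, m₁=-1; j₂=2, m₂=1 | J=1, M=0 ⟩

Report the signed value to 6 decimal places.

+√(1/10) = +0.316228

triangle: 3!×1!×1!/6! = 6/720
(j±m)!: 1!×3!×3!×1!×1!×1! = 36
prefactor² = (2J+1)×Δ×N² = 9/10
  k=2: +1/(2!×1!×1!×1!×0!×0!) = 1/2
  k=3: −1/(3!×0!×0!×0!×1!×1!) = -1/6
Σ = 1/3  ⇒  CG² = 9/10×1/3² = 1/10
CG = +√(1/10) = +0.316228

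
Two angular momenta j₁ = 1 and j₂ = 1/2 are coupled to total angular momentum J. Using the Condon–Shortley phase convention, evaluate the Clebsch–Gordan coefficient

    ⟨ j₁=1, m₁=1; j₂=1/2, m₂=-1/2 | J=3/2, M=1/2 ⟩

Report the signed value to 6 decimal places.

j₁+j₂−J=0  J+j₁−j₂=2  J−j₁+j₂=1  j₁+j₂+J+1=4
(j₁±m₁, j₂±m₂, J±M) = (2,0,0,1,2,1)
P² = 4/3
sum k=0..0:
  [0] +1/2 = 1/2
S = 1/2
C² = P²·S² = 1/3 ; C = +0.577350

+0.577350  (= +√(1/3))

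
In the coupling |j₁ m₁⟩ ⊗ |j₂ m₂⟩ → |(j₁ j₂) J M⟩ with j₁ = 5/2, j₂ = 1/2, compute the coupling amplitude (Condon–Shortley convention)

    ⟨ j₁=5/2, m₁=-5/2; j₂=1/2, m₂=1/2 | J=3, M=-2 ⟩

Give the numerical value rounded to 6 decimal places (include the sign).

+0.408248

triangle: 0!*5!*1!/7! = 120/5040
(j±m)!: 0!*5!*1!*0!*1!*5! = 14400
prefactor² = (2J+1)*Δ*N² = 2400
  k=0: +1/(0!*0!*5!*1!*0!*0!) = 1/120
Σ = 1/120  ⇒  CG² = 2400*1/120² = 1/6
CG = +√(1/6) = +0.408248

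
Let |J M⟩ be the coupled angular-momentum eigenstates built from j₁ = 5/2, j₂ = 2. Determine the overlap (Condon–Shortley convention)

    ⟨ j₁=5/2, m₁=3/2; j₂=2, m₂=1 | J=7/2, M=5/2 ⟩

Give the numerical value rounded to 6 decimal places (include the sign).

j₁+j₂−J=1  J+j₁−j₂=4  J−j₁+j₂=3  j₁+j₂+J+1=9
(j₁±m₁, j₂±m₂, J±M) = (4,1,3,1,6,1)
P² = 2304/7
sum k=0..1:
  [0] +1/36 = 1/36
  [1] −1/48 = -1/48
S = 1/144
C² = P²·S² = 1/63 ; C = +0.125988

+0.125988  (= +√(1/63))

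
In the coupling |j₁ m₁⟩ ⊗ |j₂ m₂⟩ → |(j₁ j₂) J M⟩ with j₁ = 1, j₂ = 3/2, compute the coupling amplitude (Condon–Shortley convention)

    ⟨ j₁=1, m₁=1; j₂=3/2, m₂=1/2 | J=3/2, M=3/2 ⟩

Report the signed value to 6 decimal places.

√[4·1!1!2!/5! · 2!0!2!1!3!0!] = √(8/5)
  +(−1)^0/∏(0,1,0,2,1,0)! = 1/2  (running 1/2)
⟨..|..⟩ = √(8/5)·(1/2) = +0.632456

+√(2/5) = +0.632456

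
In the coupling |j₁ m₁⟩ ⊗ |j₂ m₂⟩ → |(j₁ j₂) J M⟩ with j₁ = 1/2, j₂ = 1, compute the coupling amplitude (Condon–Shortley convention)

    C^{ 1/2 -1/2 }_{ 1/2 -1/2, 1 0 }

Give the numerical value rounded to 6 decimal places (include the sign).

−√(1/3) ≈ -0.577350

√[2·1!0!1!/3! · 0!1!1!1!0!1!] = √(1/3)
  +(−1)^1/∏(1,0,0,0,0,1)! = -1  (running -1)
⟨..|..⟩ = √(1/3)·(-1) = -0.577350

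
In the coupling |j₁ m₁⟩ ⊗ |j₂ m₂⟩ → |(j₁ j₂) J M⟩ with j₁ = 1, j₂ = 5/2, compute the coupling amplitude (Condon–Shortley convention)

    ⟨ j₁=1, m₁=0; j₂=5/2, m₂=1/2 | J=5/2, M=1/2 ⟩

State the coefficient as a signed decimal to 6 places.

−√(1/35) = -0.169031

√[6·1!1!4!/7! · 1!1!3!2!3!2!] = √(144/35)
  +(−1)^0/∏(0,1,1,3,0,1)! = 1/6  (running 1/6)
  +(−1)^1/∏(1,0,0,2,1,2)! = -1/4  (running -1/12)
⟨..|..⟩ = √(144/35)·(-1/12) = -0.169031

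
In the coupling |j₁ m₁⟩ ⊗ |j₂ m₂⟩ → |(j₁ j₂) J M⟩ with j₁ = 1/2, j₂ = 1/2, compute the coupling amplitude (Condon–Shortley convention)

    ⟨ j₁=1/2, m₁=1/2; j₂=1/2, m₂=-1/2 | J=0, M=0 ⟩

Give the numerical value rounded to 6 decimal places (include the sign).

+√(1/2) ≈ +0.707107

√[1·1!0!0!/2! · 1!0!0!1!0!0!] = √(1/2)
  +(−1)^0/∏(0,1,0,0,0,0)! = 1  (running 1)
⟨..|..⟩ = √(1/2)·(1) = +0.707107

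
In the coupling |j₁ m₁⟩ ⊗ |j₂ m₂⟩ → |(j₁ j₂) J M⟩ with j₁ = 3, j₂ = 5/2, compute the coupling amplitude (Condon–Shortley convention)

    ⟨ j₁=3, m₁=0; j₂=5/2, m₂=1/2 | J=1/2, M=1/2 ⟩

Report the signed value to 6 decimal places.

triangle: 5!×1!×0!/7! = 120/5040
(j±m)!: 3!×3!×3!×2!×1!×0! = 432
prefactor² = (2J+1)×Δ×N² = 144/7
  k=3: −1/(3!×2!×0!×0!×1!×0!) = -1/12
Σ = -1/12  ⇒  CG² = 144/7×(-1/12)² = 1/7
CG = −√(1/7) = -0.377964

−√(1/7) = -0.377964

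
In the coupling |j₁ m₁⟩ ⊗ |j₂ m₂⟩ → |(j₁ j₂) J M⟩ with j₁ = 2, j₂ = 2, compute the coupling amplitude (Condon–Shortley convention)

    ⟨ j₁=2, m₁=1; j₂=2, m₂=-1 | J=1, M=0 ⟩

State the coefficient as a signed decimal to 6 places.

triangle: 3!×1!×1!/6! = 6/720
(j±m)!: 3!×1!×1!×3!×1!×1! = 36
prefactor² = (2J+1)×Δ×N² = 9/10
  k=0: +1/(0!×3!×1!×1!×0!×0!) = 1/6
  k=1: −1/(1!×2!×0!×0!×1!×1!) = -1/2
Σ = -1/3  ⇒  CG² = 9/10×(-1/3)² = 1/10
CG = −√(1/10) = -0.316228

−√(1/10) = -0.316228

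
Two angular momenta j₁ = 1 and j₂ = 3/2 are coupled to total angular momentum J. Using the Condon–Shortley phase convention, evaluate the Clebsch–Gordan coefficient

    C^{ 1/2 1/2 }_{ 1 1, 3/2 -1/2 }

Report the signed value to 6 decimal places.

triangle: 2!·0!·1!/4! = 2/24
(j±m)!: 2!·0!·1!·2!·1!·0! = 4
prefactor² = (2J+1)·Δ·N² = 2/3
  k=0: +1/(0!·2!·0!·1!·0!·0!) = 1/2
Σ = 1/2  ⇒  CG² = 2/3·1/2² = 1/6
CG = +√(1/6) = +0.408248

+0.408248  (= +√(1/6))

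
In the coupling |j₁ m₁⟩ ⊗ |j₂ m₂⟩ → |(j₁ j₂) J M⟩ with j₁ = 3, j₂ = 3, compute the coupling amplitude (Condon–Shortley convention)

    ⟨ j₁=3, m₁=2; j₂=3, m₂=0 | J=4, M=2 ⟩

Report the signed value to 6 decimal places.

+0.139573  (= +√(3/154))

triangle: 2!×4!×4!/11! = 1152/39916800
(j±m)!: 5!×1!×3!×3!×6!×2! = 6220800
prefactor² = (2J+1)×Δ×N² = 124416/77
  k=0: +1/(0!×2!×1!×3!×3!×1!) = 1/72
  k=1: −1/(1!×1!×0!×2!×4!×2!) = -1/96
Σ = 1/288  ⇒  CG² = 124416/77×1/288² = 3/154
CG = +√(3/154) = +0.139573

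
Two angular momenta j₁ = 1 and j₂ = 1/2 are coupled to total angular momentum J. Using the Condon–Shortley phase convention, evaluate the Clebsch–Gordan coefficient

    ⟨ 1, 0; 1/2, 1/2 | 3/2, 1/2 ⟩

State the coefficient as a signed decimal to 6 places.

+0.816497  (= +√(2/3))

√[4·0!2!1!/4! · 1!1!1!0!2!1!] = √(2/3)
  +(−1)^0/∏(0,0,1,1,1,0)! = 1  (running 1)
⟨..|..⟩ = √(2/3)·(1) = +0.816497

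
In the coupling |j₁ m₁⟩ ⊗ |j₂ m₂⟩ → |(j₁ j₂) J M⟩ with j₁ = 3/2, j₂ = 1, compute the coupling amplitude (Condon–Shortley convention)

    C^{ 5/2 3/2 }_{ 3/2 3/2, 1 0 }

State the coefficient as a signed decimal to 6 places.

triangle: 0!·3!·2!/6! = 12/720
(j±m)!: 3!·0!·1!·1!·4!·1! = 144
prefactor² = (2J+1)·Δ·N² = 72/5
  k=0: +1/(0!·0!·0!·1!·3!·1!) = 1/6
Σ = 1/6  ⇒  CG² = 72/5·1/6² = 2/5
CG = +√(2/5) = +0.632456

+0.632456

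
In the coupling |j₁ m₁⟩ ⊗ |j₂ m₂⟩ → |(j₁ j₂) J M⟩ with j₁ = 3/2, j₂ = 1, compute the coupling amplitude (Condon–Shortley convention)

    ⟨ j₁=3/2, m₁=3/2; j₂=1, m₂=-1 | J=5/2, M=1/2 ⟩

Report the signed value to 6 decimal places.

triangle: 0!*3!*2!/6! = 12/720
(j±m)!: 3!*0!*0!*2!*3!*2! = 144
prefactor² = (2J+1)*Δ*N² = 72/5
  k=0: +1/(0!*0!*0!*0!*3!*2!) = 1/12
Σ = 1/12  ⇒  CG² = 72/5*1/12² = 1/10
CG = +√(1/10) = +0.316228

+0.316228  (= +√(1/10))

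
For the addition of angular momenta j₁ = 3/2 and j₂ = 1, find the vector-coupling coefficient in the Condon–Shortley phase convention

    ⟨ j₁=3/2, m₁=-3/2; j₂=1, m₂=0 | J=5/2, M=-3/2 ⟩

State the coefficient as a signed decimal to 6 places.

+√(2/5) = +0.632456

√[6·0!3!2!/6! · 0!3!1!1!1!4!] = √(72/5)
  +(−1)^0/∏(0,0,3,1,0,1)! = 1/6  (running 1/6)
⟨..|..⟩ = √(72/5)·(1/6) = +0.632456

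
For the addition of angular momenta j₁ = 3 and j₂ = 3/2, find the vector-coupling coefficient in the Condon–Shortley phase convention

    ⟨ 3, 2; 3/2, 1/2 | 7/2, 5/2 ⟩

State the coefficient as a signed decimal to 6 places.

+√(1/7) = +0.377964

triangle: 1!·5!·2!/9! = 240/362880
(j±m)!: 5!·1!·2!·1!·6!·1! = 172800
prefactor² = (2J+1)·Δ·N² = 6400/7
  k=0: +1/(0!·1!·1!·2!·4!·0!) = 1/48
  k=1: −1/(1!·0!·0!·1!·5!·1!) = -1/120
Σ = 1/80  ⇒  CG² = 6400/7·1/80² = 1/7
CG = +√(1/7) = +0.377964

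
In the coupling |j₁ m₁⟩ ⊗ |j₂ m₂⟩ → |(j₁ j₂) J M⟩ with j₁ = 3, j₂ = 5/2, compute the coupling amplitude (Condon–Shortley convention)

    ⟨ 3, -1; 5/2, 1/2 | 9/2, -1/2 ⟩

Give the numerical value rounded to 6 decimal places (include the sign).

√[10·1!5!4!/11! · 2!4!3!2!4!5!] = √(92160/77)
  +(−1)^0/∏(0,1,4,3,1,1)! = 1/144  (running 1/144)
  +(−1)^1/∏(1,0,3,2,2,2)! = -1/48  (running -1/72)
⟨..|..⟩ = √(92160/77)·(-1/72) = -0.480500

-0.480500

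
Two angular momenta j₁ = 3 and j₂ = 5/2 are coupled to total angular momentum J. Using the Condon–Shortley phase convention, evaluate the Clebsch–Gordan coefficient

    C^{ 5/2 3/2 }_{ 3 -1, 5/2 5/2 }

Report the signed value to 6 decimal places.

√[6·3!3!2!/9! · 2!4!5!0!4!1!] = √(1152/7)
  +(−1)^3/∏(3,0,1,2,2,0)! = -1/24  (running -1/24)
⟨..|..⟩ = √(1152/7)·(-1/24) = -0.534522

-0.534522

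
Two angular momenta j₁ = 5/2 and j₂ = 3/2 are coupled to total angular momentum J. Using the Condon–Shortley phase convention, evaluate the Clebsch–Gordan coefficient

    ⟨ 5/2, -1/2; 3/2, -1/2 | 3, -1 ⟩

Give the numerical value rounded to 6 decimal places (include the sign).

j₁+j₂−J=1  J+j₁−j₂=4  J−j₁+j₂=2  j₁+j₂+J+1=8
(j₁±m₁, j₂±m₂, J±M) = (2,3,1,2,2,4)
P² = 48/5
sum k=0..1:
  [0] +1/6 = 1/6
  [1] −1/8 = -1/8
S = 1/24
C² = P²·S² = 1/60 ; C = +0.129099

+0.129099  (= +√(1/60))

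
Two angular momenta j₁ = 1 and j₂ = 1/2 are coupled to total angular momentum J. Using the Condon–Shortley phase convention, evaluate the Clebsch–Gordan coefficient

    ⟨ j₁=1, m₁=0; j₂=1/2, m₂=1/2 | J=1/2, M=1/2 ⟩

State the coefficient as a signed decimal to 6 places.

-0.577350  (= −√(1/3))

j₁+j₂−J=1  J+j₁−j₂=1  J−j₁+j₂=0  j₁+j₂+J+1=3
(j₁±m₁, j₂±m₂, J±M) = (1,1,1,0,1,0)
P² = 1/3
sum k=1..1:
  [1] −1/1 = -1
S = -1
C² = P²·S² = 1/3 ; C = -0.577350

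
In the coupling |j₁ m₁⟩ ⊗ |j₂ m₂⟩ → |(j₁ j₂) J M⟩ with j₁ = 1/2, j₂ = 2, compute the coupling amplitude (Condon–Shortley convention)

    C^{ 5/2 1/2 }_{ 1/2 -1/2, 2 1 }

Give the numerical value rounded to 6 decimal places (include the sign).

j₁+j₂−J=0  J+j₁−j₂=1  J−j₁+j₂=4  j₁+j₂+J+1=6
(j₁±m₁, j₂±m₂, J±M) = (0,1,3,1,3,2)
P² = 72/5
sum k=0..0:
  [0] +1/6 = 1/6
S = 1/6
C² = P²·S² = 2/5 ; C = +0.632456

+0.632456  (= +√(2/5))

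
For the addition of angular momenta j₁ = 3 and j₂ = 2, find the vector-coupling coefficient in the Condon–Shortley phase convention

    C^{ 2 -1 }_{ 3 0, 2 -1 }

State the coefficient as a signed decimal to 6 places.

triangle: 3!×3!×1!/8! = 36/40320
(j±m)!: 3!×3!×1!×3!×1!×3! = 1296
prefactor² = (2J+1)×Δ×N² = 81/14
  k=0: +1/(0!×3!×3!×1!×0!×0!) = 1/36
  k=1: −1/(1!×2!×2!×0!×1!×1!) = -1/4
Σ = -2/9  ⇒  CG² = 81/14×(-2/9)² = 2/7
CG = −√(2/7) = -0.534522

-0.534522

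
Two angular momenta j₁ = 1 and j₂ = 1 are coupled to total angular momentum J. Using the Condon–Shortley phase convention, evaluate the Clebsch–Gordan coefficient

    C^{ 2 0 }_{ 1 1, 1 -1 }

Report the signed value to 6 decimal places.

+√(1/6) ≈ +0.408248

j₁+j₂−J=0  J+j₁−j₂=2  J−j₁+j₂=2  j₁+j₂+J+1=5
(j₁±m₁, j₂±m₂, J±M) = (2,0,0,2,2,2)
P² = 8/3
sum k=0..0:
  [0] +1/4 = 1/4
S = 1/4
C² = P²·S² = 1/6 ; C = +0.408248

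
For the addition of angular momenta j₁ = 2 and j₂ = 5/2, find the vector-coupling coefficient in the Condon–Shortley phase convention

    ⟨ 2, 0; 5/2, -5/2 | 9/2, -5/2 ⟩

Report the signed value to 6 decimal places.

√[10·0!4!5!/10! · 2!2!0!5!2!7!] = √(38400)
  +(−1)^0/∏(0,0,2,0,2,5)! = 1/480  (running 1/480)
⟨..|..⟩ = √(38400)·(1/480) = +0.408248

+√(1/6) ≈ +0.408248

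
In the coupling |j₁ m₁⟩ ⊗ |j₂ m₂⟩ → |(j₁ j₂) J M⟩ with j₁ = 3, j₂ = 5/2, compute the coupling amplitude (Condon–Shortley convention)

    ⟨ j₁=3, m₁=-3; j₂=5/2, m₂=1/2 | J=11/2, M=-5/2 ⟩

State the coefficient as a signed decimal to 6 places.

+0.246183

√[12·0!6!5!/12! · 0!6!3!2!3!8!] = √(49766400/11)
  +(−1)^0/∏(0,0,6,3,0,2)! = 1/8640  (running 1/8640)
⟨..|..⟩ = √(49766400/11)·(1/8640) = +0.246183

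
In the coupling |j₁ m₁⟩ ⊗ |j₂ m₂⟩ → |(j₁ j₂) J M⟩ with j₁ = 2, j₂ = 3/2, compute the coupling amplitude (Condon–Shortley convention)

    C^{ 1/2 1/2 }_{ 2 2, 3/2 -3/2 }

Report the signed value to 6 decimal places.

triangle: 3!·1!·0!/5! = 6/120
(j±m)!: 4!·0!·0!·3!·1!·0! = 144
prefactor² = (2J+1)·Δ·N² = 72/5
  k=0: +1/(0!·3!·0!·0!·1!·0!) = 1/6
Σ = 1/6  ⇒  CG² = 72/5·1/6² = 2/5
CG = +√(2/5) = +0.632456

+√(2/5) = +0.632456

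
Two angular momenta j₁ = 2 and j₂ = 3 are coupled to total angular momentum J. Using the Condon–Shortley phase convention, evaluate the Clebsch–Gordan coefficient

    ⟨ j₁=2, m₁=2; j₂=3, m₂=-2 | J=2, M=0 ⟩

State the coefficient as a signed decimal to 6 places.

+√(5/14) ≈ +0.597614

√[5·3!1!3!/8! · 4!0!1!5!2!2!] = √(360/7)
  +(−1)^0/∏(0,3,0,1,1,2)! = 1/12  (running 1/12)
⟨..|..⟩ = √(360/7)·(1/12) = +0.597614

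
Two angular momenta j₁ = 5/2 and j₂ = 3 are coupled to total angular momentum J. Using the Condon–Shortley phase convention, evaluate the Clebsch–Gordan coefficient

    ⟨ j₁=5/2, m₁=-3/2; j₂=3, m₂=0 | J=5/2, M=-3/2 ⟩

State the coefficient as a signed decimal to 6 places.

+0.483046

√[6·3!2!3!/9! · 1!4!3!3!1!4!] = √(864/35)
  +(−1)^2/∏(2,1,2,1,0,2)! = 1/8  (running 1/8)
  +(−1)^3/∏(3,0,1,0,1,3)! = -1/36  (running 7/72)
⟨..|..⟩ = √(864/35)·(7/72) = +0.483046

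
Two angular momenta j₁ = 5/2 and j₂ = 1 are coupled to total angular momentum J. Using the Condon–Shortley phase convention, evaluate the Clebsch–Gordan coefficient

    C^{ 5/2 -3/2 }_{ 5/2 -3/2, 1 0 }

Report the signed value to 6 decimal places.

triangle: 1!*4!*1!/7! = 24/5040
(j±m)!: 1!*4!*1!*1!*1!*4! = 576
prefactor² = (2J+1)*Δ*N² = 576/35
  k=0: +1/(0!*1!*4!*1!*0!*0!) = 1/24
  k=1: −1/(1!*0!*3!*0!*1!*1!) = -1/6
Σ = -1/8  ⇒  CG² = 576/35*(-1/8)² = 9/35
CG = −√(9/35) = -0.507093

-0.507093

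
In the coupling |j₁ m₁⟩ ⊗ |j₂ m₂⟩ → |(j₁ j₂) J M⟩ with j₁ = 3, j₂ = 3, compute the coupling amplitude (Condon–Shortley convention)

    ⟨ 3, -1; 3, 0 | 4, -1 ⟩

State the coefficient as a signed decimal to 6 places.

-0.312094  (= −√(15/154))

√[9·2!4!4!/11! · 2!4!3!3!3!5!] = √(124416/385)
  +(−1)^0/∏(0,2,4,3,0,1)! = 1/288  (running 1/288)
  +(−1)^1/∏(1,1,3,2,1,2)! = -1/24  (running -11/288)
  +(−1)^2/∏(2,0,2,1,2,3)! = 1/48  (running -5/288)
⟨..|..⟩ = √(124416/385)·(-5/288) = -0.312094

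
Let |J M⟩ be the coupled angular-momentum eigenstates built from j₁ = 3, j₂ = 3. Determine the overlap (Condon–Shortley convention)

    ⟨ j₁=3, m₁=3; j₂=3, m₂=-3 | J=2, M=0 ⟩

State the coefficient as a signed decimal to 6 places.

√[5·4!2!2!/9! · 6!0!0!6!2!2!] = √(19200/7)
  +(−1)^0/∏(0,4,0,0,2,2)! = 1/96  (running 1/96)
⟨..|..⟩ = √(19200/7)·(1/96) = +0.545545

+√(25/84) = +0.545545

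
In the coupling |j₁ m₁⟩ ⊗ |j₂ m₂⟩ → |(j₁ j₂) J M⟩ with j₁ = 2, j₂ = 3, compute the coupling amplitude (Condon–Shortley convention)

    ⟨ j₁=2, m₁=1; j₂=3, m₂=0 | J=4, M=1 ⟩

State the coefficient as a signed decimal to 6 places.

+√(3/14) ≈ +0.462910

j₁+j₂−J=1  J+j₁−j₂=3  J−j₁+j₂=5  j₁+j₂+J+1=10
(j₁±m₁, j₂±m₂, J±M) = (3,1,3,3,5,3)
P² = 1944/7
sum k=0..1:
  [0] +1/24 = 1/24
  [1] −1/72 = -1/72
S = 1/36
C² = P²·S² = 3/14 ; C = +0.462910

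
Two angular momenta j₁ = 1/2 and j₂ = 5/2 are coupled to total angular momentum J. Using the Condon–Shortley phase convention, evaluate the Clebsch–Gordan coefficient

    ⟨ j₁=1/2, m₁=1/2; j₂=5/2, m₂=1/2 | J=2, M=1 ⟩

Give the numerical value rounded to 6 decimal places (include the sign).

+0.577350  (= +√(1/3))

triangle: 1!*0!*4!/6! = 24/720
(j±m)!: 1!*0!*3!*2!*3!*1! = 72
prefactor² = (2J+1)*Δ*N² = 12
  k=0: +1/(0!*1!*0!*3!*0!*1!) = 1/6
Σ = 1/6  ⇒  CG² = 12*1/6² = 1/3
CG = +√(1/3) = +0.577350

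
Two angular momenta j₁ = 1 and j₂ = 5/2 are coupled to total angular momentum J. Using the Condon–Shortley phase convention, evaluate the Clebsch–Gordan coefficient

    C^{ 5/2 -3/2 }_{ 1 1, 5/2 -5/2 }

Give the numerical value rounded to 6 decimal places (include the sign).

+0.534522  (= +√(2/7))

√[6·1!1!4!/7! · 2!0!0!5!1!4!] = √(1152/7)
  +(−1)^0/∏(0,1,0,0,1,4)! = 1/24  (running 1/24)
⟨..|..⟩ = √(1152/7)·(1/24) = +0.534522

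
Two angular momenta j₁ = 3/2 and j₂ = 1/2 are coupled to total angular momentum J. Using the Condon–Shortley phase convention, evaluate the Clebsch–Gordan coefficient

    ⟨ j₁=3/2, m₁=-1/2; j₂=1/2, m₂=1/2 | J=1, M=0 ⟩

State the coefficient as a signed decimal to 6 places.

j₁+j₂−J=1  J+j₁−j₂=2  J−j₁+j₂=0  j₁+j₂+J+1=4
(j₁±m₁, j₂±m₂, J±M) = (1,2,1,0,1,1)
P² = 1/2
sum k=1..1:
  [1] −1/1 = -1
S = -1
C² = P²·S² = 1/2 ; C = -0.707107

−√(1/2) = -0.707107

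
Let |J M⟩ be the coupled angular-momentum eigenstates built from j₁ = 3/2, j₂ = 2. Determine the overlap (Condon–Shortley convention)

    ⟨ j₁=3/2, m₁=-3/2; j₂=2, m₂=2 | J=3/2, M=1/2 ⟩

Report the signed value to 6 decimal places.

+√(2/5) ≈ +0.632456

j₁+j₂−J=2  J+j₁−j₂=1  J−j₁+j₂=2  j₁+j₂+J+1=6
(j₁±m₁, j₂±m₂, J±M) = (0,3,4,0,2,1)
P² = 32/5
sum k=2..2:
  [2] +1/4 = 1/4
S = 1/4
C² = P²·S² = 2/5 ; C = +0.632456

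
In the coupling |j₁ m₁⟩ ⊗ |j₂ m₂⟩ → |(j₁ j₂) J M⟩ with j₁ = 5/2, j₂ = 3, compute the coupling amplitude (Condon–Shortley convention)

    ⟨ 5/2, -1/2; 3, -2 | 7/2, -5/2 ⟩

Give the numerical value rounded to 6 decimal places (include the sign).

√[8·2!3!4!/10! · 2!3!1!5!1!6!] = √(4608/7)
  +(−1)^0/∏(0,2,3,1,0,3)! = 1/72  (running 1/72)
  +(−1)^1/∏(1,1,2,0,1,4)! = -1/48  (running -1/144)
⟨..|..⟩ = √(4608/7)·(-1/144) = -0.178174

-0.178174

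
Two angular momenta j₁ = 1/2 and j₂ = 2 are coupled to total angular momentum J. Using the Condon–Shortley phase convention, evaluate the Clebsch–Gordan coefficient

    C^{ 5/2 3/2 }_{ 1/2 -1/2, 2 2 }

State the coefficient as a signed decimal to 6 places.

triangle: 0!·1!·4!/6! = 24/720
(j±m)!: 0!·1!·4!·0!·4!·1! = 576
prefactor² = (2J+1)·Δ·N² = 576/5
  k=0: +1/(0!·0!·1!·4!·0!·0!) = 1/24
Σ = 1/24  ⇒  CG² = 576/5·1/24² = 1/5
CG = +√(1/5) = +0.447214

+0.447214  (= +√(1/5))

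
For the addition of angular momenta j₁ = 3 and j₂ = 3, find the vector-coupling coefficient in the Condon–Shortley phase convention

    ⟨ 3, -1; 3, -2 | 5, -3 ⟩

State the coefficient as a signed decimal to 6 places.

triangle: 1!*5!*5!/12! = 14400/479001600
(j±m)!: 2!*4!*1!*5!*2!*8! = 464486400
prefactor² = (2J+1)*Δ*N² = 153600
  k=0: +1/(0!*1!*4!*1!*1!*4!) = 1/576
  k=1: −1/(1!*0!*3!*0!*2!*5!) = -1/1440
Σ = 1/960  ⇒  CG² = 153600*1/960² = 1/6
CG = +√(1/6) = +0.408248

+√(1/6) ≈ +0.408248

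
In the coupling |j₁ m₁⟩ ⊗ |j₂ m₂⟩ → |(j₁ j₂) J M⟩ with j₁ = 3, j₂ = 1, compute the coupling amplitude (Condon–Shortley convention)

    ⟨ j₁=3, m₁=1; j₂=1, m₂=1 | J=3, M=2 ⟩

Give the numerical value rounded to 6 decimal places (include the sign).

√[7·1!5!1!/8! · 4!2!2!0!5!1!] = √(240)
  +(−1)^1/∏(1,0,1,1,4,0)! = -1/24  (running -1/24)
⟨..|..⟩ = √(240)·(-1/24) = -0.645497

−√(5/12) = -0.645497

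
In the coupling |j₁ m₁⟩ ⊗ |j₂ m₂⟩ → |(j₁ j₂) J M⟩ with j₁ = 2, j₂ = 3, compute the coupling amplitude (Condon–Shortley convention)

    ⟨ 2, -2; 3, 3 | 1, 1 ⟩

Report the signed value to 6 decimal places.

+√(3/7) = +0.654654

triangle: 4!×0!×2!/7! = 48/5040
(j±m)!: 0!×4!×6!×0!×2!×0! = 34560
prefactor² = (2J+1)×Δ×N² = 6912/7
  k=4: +1/(4!×0!×0!×2!×0!×0!) = 1/48
Σ = 1/48  ⇒  CG² = 6912/7×1/48² = 3/7
CG = +√(3/7) = +0.654654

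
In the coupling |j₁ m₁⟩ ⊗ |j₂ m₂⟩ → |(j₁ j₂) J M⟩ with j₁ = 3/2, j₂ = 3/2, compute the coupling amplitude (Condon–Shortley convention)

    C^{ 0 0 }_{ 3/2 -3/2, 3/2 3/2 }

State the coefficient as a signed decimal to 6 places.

-0.500000  (= −√(1/4))

j₁+j₂−J=3  J+j₁−j₂=0  J−j₁+j₂=0  j₁+j₂+J+1=4
(j₁±m₁, j₂±m₂, J±M) = (0,3,3,0,0,0)
P² = 9
sum k=3..3:
  [3] −1/6 = -1/6
S = -1/6
C² = P²·S² = 1/4 ; C = -0.500000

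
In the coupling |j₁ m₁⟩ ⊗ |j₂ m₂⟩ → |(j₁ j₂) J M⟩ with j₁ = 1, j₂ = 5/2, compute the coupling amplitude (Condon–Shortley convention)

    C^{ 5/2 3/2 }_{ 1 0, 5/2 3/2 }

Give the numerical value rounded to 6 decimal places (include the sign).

-0.507093

√[6·1!1!4!/7! · 1!1!4!1!4!1!] = √(576/35)
  +(−1)^0/∏(0,1,1,4,0,0)! = 1/24  (running 1/24)
  +(−1)^1/∏(1,0,0,3,1,1)! = -1/6  (running -1/8)
⟨..|..⟩ = √(576/35)·(-1/8) = -0.507093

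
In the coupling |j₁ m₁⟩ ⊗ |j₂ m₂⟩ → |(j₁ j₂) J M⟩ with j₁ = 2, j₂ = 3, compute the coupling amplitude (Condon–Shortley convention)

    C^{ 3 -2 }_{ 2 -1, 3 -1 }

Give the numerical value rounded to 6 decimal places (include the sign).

−√(1/4) ≈ -0.500000

triangle: 2!·2!·4!/9! = 96/362880
(j±m)!: 1!·3!·2!·4!·1!·5! = 34560
prefactor² = (2J+1)·Δ·N² = 64
  k=1: −1/(1!·1!·2!·1!·0!·3!) = -1/12
  k=2: +1/(2!·0!·1!·0!·1!·4!) = 1/48
Σ = -1/16  ⇒  CG² = 64·(-1/16)² = 1/4
CG = −√(1/4) = -0.500000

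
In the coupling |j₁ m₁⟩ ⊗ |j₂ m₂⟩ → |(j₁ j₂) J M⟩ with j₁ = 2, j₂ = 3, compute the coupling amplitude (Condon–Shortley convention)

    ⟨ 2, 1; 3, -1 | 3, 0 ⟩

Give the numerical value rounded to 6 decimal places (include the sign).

√[7·2!2!4!/9! · 3!1!2!4!3!3!] = √(96/5)
  +(−1)^0/∏(0,2,1,2,1,2)! = 1/8  (running 1/8)
  +(−1)^1/∏(1,1,0,1,2,3)! = -1/12  (running 1/24)
⟨..|..⟩ = √(96/5)·(1/24) = +0.182574

+0.182574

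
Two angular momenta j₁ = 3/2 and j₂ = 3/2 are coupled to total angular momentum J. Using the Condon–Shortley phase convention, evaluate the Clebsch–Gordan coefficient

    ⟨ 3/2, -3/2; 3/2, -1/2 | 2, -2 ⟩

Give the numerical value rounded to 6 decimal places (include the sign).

−√(1/2) = -0.707107

triangle: 1!×2!×2!/6! = 4/720
(j±m)!: 0!×3!×1!×2!×0!×4! = 288
prefactor² = (2J+1)×Δ×N² = 8
  k=1: −1/(1!×0!×2!×0!×0!×2!) = -1/4
Σ = -1/4  ⇒  CG² = 8×(-1/4)² = 1/2
CG = −√(1/2) = -0.707107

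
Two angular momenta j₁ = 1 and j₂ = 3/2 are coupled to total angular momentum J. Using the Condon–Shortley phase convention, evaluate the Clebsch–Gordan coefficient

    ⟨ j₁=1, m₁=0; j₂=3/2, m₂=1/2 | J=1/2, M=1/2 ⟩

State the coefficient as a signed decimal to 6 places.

j₁+j₂−J=2  J+j₁−j₂=0  J−j₁+j₂=1  j₁+j₂+J+1=4
(j₁±m₁, j₂±m₂, J±M) = (1,1,2,1,1,0)
P² = 1/3
sum k=1..1:
  [1] −1/1 = -1
S = -1
C² = P²·S² = 1/3 ; C = -0.577350

-0.577350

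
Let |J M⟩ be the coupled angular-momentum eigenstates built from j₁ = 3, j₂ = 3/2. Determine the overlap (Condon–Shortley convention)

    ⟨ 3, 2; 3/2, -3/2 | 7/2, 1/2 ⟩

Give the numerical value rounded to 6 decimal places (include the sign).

√[8·1!5!2!/9! · 5!1!0!3!4!3!] = √(3840/7)
  +(−1)^0/∏(0,1,1,0,4,2)! = 1/48  (running 1/48)
⟨..|..⟩ = √(3840/7)·(1/48) = +0.487950

+√(5/21) ≈ +0.487950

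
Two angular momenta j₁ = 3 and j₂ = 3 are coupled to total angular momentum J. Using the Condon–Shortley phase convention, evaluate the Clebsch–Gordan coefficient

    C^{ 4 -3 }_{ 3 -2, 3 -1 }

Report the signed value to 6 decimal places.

-0.301511  (= −√(1/11))

√[9·2!4!4!/11! · 1!5!2!4!1!7!] = √(82944/11)
  +(−1)^1/∏(1,1,4,1,0,3)! = -1/144  (running -1/144)
  +(−1)^2/∏(2,0,3,0,1,4)! = 1/288  (running -1/288)
⟨..|..⟩ = √(82944/11)·(-1/288) = -0.301511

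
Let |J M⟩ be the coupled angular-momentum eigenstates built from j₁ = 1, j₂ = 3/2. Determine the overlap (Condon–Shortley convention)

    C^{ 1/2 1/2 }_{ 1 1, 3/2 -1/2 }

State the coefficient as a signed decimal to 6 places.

triangle: 2!×0!×1!/4! = 2/24
(j±m)!: 2!×0!×1!×2!×1!×0! = 4
prefactor² = (2J+1)×Δ×N² = 2/3
  k=0: +1/(0!×2!×0!×1!×0!×0!) = 1/2
Σ = 1/2  ⇒  CG² = 2/3×1/2² = 1/6
CG = +√(1/6) = +0.408248

+0.408248  (= +√(1/6))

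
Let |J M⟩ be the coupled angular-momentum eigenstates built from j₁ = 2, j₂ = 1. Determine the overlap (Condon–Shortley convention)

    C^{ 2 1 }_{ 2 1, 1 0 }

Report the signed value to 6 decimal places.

triangle: 1!×3!×1!/6! = 6/720
(j±m)!: 3!×1!×1!×1!×3!×1! = 36
prefactor² = (2J+1)×Δ×N² = 3/2
  k=0: +1/(0!×1!×1!×1!×2!×0!) = 1/2
  k=1: −1/(1!×0!×0!×0!×3!×1!) = -1/6
Σ = 1/3  ⇒  CG² = 3/2×1/3² = 1/6
CG = +√(1/6) = +0.408248

+0.408248  (= +√(1/6))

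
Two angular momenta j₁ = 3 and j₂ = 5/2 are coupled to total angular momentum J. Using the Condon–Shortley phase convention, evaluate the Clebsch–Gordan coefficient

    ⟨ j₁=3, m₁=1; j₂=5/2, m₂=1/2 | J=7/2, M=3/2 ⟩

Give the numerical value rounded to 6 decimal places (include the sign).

j₁+j₂−J=2  J+j₁−j₂=4  J−j₁+j₂=3  j₁+j₂+J+1=10
(j₁±m₁, j₂±m₂, J±M) = (4,2,3,2,5,2)
P² = 3072/35
sum k=0..2:
  [0] +1/48 = 1/48
  [1] −1/12 = -1/12
  [2] +1/96 = 1/96
S = -5/96
C² = P²·S² = 5/21 ; C = -0.487950

-0.487950  (= −√(5/21))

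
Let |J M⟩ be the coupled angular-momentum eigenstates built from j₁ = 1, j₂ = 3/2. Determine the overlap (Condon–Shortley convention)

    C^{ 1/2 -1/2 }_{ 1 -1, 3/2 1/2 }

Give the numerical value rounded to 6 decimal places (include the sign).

+√(1/6) ≈ +0.408248

j₁+j₂−J=2  J+j₁−j₂=0  J−j₁+j₂=1  j₁+j₂+J+1=4
(j₁±m₁, j₂±m₂, J±M) = (0,2,2,1,0,1)
P² = 2/3
sum k=2..2:
  [2] +1/2 = 1/2
S = 1/2
C² = P²·S² = 1/6 ; C = +0.408248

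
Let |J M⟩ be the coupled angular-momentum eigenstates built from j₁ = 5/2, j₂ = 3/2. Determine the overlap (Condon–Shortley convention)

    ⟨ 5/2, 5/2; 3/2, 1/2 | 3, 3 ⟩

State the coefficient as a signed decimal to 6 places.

√[7·1!4!2!/8! · 5!0!2!1!6!0!] = √(1440)
  +(−1)^0/∏(0,1,0,2,4,0)! = 1/48  (running 1/48)
⟨..|..⟩ = √(1440)·(1/48) = +0.790569

+0.790569  (= +√(5/8))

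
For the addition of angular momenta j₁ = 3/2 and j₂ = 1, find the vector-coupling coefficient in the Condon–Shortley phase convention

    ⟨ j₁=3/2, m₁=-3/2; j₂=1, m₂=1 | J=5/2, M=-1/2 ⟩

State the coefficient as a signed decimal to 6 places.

+0.316228  (= +√(1/10))

triangle: 0!×3!×2!/6! = 12/720
(j±m)!: 0!×3!×2!×0!×2!×3! = 144
prefactor² = (2J+1)×Δ×N² = 72/5
  k=0: +1/(0!×0!×3!×2!×0!×0!) = 1/12
Σ = 1/12  ⇒  CG² = 72/5×1/12² = 1/10
CG = +√(1/10) = +0.316228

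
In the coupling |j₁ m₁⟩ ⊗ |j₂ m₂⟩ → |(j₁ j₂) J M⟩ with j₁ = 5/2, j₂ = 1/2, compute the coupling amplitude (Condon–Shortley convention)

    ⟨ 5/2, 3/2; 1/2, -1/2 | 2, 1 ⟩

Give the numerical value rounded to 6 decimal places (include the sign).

j₁+j₂−J=1  J+j₁−j₂=4  J−j₁+j₂=0  j₁+j₂+J+1=6
(j₁±m₁, j₂±m₂, J±M) = (4,1,0,1,3,1)
P² = 24
sum k=0..0:
  [0] +1/6 = 1/6
S = 1/6
C² = P²·S² = 2/3 ; C = +0.816497

+√(2/3) ≈ +0.816497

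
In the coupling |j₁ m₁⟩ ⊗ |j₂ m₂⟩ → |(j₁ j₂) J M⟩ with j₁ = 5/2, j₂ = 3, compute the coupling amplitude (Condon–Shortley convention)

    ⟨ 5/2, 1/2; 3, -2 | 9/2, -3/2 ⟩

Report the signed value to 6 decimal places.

+√(169/462) ≈ +0.604815

√[10·1!4!5!/11! · 3!2!1!5!3!6!] = √(345600/77)
  +(−1)^0/∏(0,1,2,1,2,4)! = 1/96  (running 1/96)
  +(−1)^1/∏(1,0,1,0,3,5)! = -1/720  (running 13/1440)
⟨..|..⟩ = √(345600/77)·(13/1440) = +0.604815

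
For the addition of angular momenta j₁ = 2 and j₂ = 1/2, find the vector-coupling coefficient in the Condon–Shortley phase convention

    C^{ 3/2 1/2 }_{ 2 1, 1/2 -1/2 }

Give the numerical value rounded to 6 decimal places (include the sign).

j₁+j₂−J=1  J+j₁−j₂=3  J−j₁+j₂=0  j₁+j₂+J+1=5
(j₁±m₁, j₂±m₂, J±M) = (3,1,0,1,2,1)
P² = 12/5
sum k=0..0:
  [0] +1/2 = 1/2
S = 1/2
C² = P²·S² = 3/5 ; C = +0.774597

+0.774597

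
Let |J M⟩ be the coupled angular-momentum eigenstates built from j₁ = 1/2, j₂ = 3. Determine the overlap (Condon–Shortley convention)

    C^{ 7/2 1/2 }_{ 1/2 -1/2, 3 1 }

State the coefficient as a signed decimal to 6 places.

triangle: 0!×1!×6!/8! = 720/40320
(j±m)!: 0!×1!×4!×2!×4!×3! = 6912
prefactor² = (2J+1)×Δ×N² = 6912/7
  k=0: +1/(0!×0!×1!×4!×0!×2!) = 1/48
Σ = 1/48  ⇒  CG² = 6912/7×1/48² = 3/7
CG = +√(3/7) = +0.654654

+0.654654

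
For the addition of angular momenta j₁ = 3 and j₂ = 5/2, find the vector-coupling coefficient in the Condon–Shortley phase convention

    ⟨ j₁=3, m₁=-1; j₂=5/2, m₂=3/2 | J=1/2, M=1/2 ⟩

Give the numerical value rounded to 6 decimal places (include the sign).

√[2·5!1!0!/7! · 2!4!4!1!1!0!] = √(384/7)
  +(−1)^4/∏(4,1,0,0,1,0)! = 1/24  (running 1/24)
⟨..|..⟩ = √(384/7)·(1/24) = +0.308607

+0.308607  (= +√(2/21))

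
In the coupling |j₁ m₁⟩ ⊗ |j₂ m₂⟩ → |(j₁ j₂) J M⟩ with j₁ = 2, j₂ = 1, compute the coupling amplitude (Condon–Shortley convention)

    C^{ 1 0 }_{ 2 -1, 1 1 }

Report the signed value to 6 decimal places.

√[3·2!2!0!/5! · 1!3!2!0!1!1!] = √(6/5)
  +(−1)^2/∏(2,0,1,0,1,0)! = 1/2  (running 1/2)
⟨..|..⟩ = √(6/5)·(1/2) = +0.547723

+√(3/10) ≈ +0.547723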